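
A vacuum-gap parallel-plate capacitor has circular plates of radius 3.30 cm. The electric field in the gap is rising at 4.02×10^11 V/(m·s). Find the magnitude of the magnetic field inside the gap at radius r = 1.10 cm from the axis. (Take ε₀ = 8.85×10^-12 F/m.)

2.46×10^-8 T

I_d = ε₀ dΦ_E/dt = ε₀ πR² (dE/dt) = (8.85×10^-12)(3.421×10^-3)(4.02×10^11) = 0.01217 A through the full plate area.
An Ampèrian loop of radius r encloses a fraction (r/R)² of I_d. Then B·2πr = μ₀ I_d (r/R)², giving B = μ₀ I_d r/(2πR²) = 2.46×10^-8 T.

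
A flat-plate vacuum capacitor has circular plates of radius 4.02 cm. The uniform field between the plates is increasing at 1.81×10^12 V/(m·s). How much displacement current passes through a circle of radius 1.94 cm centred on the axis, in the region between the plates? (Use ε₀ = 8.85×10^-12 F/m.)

Total displacement current: I_d = ε₀(πR²)(dE/dt) = (8.85×10^-12)(5.077×10^-3)(1.81×10^12) = 0.08133 A.
The field is uniform, so I_d,enc = I_d (r/R)² = (0.08133)(1.94/4.02)² = 0.0189 A.

0.0189 A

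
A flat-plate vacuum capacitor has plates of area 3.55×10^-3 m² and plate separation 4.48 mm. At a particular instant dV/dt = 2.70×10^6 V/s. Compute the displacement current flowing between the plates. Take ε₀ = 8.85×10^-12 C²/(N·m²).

1.89×10^-5 A

E = V/d so dE/dt = (dV/dt)/d = 6.027×10^8 V/(m·s), and I_d = ε₀ A dE/dt = (8.85×10^-12)(3.55×10^-3)(6.027×10^8) = 1.89×10^-5 A.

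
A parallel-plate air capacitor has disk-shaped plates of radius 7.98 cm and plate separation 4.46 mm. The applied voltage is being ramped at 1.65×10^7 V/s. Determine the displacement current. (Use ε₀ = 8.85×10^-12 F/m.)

6.55×10^-4 A

C = ε₀A/d = (8.85×10^-12)(0.02001)/(4.46×10^-3) = 3.971×10^-11 F.
I_d = C dV/dt = (3.971×10^-11)(1.65×10^7) = 6.55×10^-4 A.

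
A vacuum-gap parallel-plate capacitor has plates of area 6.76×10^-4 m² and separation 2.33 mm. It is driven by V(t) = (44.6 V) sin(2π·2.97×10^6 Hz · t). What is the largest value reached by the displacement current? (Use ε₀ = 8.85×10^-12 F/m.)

2.14×10^-3 A

(dE/dt)_max = V₀ω/d = 3.572×10^11 V/(m·s); ω = 2πf = 1.866×10^7 rad/s.
I_d,max = ε₀ A (dE/dt)_max = (8.85×10^-12)(6.76×10^-4)(3.572×10^11) = 2.14×10^-3 A.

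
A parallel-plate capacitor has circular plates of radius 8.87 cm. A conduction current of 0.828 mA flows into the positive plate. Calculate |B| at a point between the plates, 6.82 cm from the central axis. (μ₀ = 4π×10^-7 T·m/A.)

Between the plates the displacement current equals the wire current: I_d = 0.828 mA = 8.28×10^-4 A.
For r < R the Ampère–Maxwell law gives B(2πr) = μ₀ I_d (r²/R²), so B = μ₀ I_d r/(2πR²) = (4π×10^-7)(8.28×10^-4)(0.0682)/(2π·0.0887²) = 1.44×10^-9 T.

1.44×10^-9 T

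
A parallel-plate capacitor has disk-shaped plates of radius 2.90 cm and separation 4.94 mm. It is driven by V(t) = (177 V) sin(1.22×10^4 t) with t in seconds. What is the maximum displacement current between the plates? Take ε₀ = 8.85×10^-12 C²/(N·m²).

C = ε₀A/d = (8.85×10^-12)(2.642×10^-3)/(4.94×10^-3) = 4.733×10^-12 F; ω = 1.22×10^4 rad/s.
I_d = C dV/dt, so |I_d|_max = C V₀ ω = (4.733×10^-12)(177)(1.22×10^4) = 1.02×10^-5 A.

1.02×10^-5 A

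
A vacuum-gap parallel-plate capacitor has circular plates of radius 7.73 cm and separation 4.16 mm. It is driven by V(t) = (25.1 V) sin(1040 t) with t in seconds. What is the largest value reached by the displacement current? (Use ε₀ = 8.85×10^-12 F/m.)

1.04×10^-6 A

C = ε₀A/d = (8.85×10^-12)(0.01877)/(4.16×10^-3) = 3.993×10^-11 F; ω = 1040 rad/s.
I_d = C dV/dt, so |I_d|_max = C V₀ ω = (3.993×10^-11)(25.1)(1040) = 1.04×10^-6 A.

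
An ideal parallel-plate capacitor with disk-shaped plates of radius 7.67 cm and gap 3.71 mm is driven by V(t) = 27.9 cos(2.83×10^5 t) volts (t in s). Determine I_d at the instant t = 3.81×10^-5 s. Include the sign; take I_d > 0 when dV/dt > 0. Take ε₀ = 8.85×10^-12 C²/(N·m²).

dV/dt = (27.9)(2.83×10^5)·−sin(10.7823) = 7.717×10^6 V/s.
I_d = C dV/dt with C = ε₀A/d = (8.85×10^-12)(0.01848)/(3.71×10^-3) = 4.408×10^-11 F, so I_d = (4.408×10^-11)(7.717×10^6) = 3.40×10^-4 A.

3.40×10^-4 A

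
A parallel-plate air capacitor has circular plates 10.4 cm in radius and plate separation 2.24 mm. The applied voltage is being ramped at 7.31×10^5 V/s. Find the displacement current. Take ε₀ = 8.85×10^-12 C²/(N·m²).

9.81×10^-5 A

E = V/d so dE/dt = (dV/dt)/d = 3.263×10^8 V/(m·s), and I_d = ε₀ A dE/dt = (8.85×10^-12)(0.03398)(3.263×10^8) = 9.81×10^-5 A.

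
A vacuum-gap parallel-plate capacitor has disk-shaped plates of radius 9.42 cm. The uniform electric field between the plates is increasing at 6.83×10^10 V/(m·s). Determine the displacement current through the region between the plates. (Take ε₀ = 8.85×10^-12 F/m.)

The displacement current is ε₀ times dΦ_E/dt = ε₀ A dE/dt = (8.85×10^-12)(0.02788)(6.83×10^10) = 0.0169 A.

0.0169 A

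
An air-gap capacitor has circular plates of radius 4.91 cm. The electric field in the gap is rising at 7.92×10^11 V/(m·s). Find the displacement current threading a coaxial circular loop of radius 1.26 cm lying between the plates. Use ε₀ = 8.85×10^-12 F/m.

3.50×10^-3 A

Total displacement current: I_d = ε₀(πR²)(dE/dt) = (8.85×10^-12)(7.574×10^-3)(7.92×10^11) = 0.05309 A.
The field is uniform, so I_d,enc = I_d (r/R)² = (0.05309)(1.26/4.91)² = 3.50×10^-3 A.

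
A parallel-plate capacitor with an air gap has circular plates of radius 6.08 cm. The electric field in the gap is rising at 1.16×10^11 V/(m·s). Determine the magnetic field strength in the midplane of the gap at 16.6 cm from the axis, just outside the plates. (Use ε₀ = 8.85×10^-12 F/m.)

Through the whole plate area (πR² = 0.01161 m²), I_d = ε₀ πR² dE/dt = 0.01192 A.
For r ≥ R the full I_d is enclosed: B = μ₀ I_d/(2πr) = (4π×10^-7)(0.01192)/(2π·0.166) = 1.44×10^-8 T.

1.44×10^-8 T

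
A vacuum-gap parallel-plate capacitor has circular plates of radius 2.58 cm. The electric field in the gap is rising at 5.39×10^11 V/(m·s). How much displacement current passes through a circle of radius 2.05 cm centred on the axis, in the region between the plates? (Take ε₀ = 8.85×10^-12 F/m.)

6.30×10^-3 A

Total displacement current: I_d = ε₀(πR²)(dE/dt) = (8.85×10^-12)(2.091×10^-3)(5.39×10^11) = 9.974×10^-3 A.
Through an area πr² the displacement current is I_d·(πr²/πR²) = I_d (r/R)² = 6.30×10^-3 A.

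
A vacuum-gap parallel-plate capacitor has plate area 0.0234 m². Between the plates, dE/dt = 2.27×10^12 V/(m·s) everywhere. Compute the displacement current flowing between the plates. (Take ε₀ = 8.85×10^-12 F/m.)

0.470 A

With a uniform field, Φ_E = EA, so I_d = ε₀ A dE/dt = 0.470 A.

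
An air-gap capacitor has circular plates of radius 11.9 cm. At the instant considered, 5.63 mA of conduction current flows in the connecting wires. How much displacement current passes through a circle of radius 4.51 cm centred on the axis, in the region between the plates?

No conduction current crosses the gap, so I_d there equals the 5.63×10^-3 A in the leads.
Through an area πr² the displacement current is I_d·(πr²/πR²) = I_d (r/R)² = 8.09×10^-4 A.

8.09×10^-4 A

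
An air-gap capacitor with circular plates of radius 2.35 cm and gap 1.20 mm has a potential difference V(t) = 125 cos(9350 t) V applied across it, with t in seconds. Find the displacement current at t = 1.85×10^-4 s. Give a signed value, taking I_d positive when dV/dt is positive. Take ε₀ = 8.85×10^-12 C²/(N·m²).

C = ε₀A/d = (8.85×10^-12)(1.735×10^-3)/(1.20×10^-3) = 1.280×10^-11 F. dV/dt = V₀ω·−sin(ωt); at ωt = 1.72975 rad this factor is -0.9874.
I_d = C dV/dt = (1.280×10^-11)(125)(9350)(-0.9874) = -1.48×10^-5 A.

-1.48×10^-5 A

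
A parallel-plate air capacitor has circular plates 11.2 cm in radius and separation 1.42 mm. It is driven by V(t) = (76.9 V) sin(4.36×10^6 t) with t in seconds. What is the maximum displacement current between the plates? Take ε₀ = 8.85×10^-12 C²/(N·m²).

0.0823 A

The displacement current equals the conduction current C dV/dt, which peaks at C V₀ ω.
With C = ε₀A/d = (8.85×10^-12)(0.03941)/(1.42×10^-3) = 2.456×10^-10 F and ω = 4.36×10^6 rad/s, I_d,max = (2.456×10^-10)(76.9)(4.36×10^6) = 0.0823 A.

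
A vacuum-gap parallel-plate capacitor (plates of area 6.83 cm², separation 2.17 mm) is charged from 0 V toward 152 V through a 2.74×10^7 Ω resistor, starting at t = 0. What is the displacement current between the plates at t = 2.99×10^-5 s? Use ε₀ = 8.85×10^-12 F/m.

3.75×10^-6 A

C = ε₀A/d = (8.85×10^-12)(6.83×10^-4)/(2.17×10^-3) = 2.786×10^-12 F and τ = RC = 7.634×10^-5 s. I_d in the gap equals the RC charging current.
I_d(t) = (V₀/R) e^(−t/τ) = 5.547×10^-6 · e^(−0.3917) = 3.75×10^-6 A.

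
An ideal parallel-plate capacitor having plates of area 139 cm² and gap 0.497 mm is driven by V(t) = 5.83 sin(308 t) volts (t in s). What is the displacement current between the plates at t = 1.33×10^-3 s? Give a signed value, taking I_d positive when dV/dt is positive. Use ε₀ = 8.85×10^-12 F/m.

dV/dt = (5.83)(308)·cos(0.40964) = 1647 V/s.
I_d = C dV/dt with C = ε₀A/d = (8.85×10^-12)(0.0139)/(4.97×10^-4) = 2.475×10^-10 F, so I_d = (2.475×10^-10)(1647) = 4.08×10^-7 A.

4.08×10^-7 A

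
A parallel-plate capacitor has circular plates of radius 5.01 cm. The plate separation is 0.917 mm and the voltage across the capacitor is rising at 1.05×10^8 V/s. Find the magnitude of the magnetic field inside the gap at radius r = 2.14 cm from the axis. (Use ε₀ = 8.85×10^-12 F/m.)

I_d = C dV/dt with C = ε₀πR²/d = 7.610×10^-11 F, so I_d = (7.610×10^-11)(1.05×10^8) = 7.990×10^-3 A.
An Ampèrian loop of radius r encloses a fraction (r/R)² of I_d. Then B·2πr = μ₀ I_d (r/R)², giving B = μ₀ I_d r/(2πR²) = 1.36×10^-8 T.

1.36×10^-8 T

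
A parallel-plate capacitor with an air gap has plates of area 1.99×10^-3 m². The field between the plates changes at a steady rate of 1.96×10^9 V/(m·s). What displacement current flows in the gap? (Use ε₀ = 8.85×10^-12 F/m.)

The displacement current is ε₀ times dΦ_E/dt = ε₀ A dE/dt = (8.85×10^-12)(1.99×10^-3)(1.96×10^9) = 3.45×10^-5 A.

3.45×10^-5 A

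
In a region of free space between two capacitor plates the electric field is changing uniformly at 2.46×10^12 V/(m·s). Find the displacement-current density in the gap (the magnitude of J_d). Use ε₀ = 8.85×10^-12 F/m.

J_d = ε₀ ∂E/∂t, so J_d = 21.8 A/m².

21.8 A/m²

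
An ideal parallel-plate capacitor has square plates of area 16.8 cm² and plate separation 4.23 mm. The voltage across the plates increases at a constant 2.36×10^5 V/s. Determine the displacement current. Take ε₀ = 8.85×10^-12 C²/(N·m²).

The displacement current equals the charging current C dV/dt. With C = ε₀A/d = (8.85×10^-12)(1.68×10^-3)/(4.23×10^-3) = 3.515×10^-12 F, I_d = (3.515×10^-12)(2.36×10^5) = 8.30×10^-7 A.

8.30×10^-7 A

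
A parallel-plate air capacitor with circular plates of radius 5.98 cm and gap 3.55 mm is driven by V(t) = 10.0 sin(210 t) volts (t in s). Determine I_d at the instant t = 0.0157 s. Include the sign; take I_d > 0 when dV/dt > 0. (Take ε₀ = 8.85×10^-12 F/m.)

-5.81×10^-8 A

dV/dt = (10.0)(210)·cos(3.297) = -2075 V/s.
I_d = C dV/dt with C = ε₀A/d = (8.85×10^-12)(0.01123)/(3.55×10^-3) = 2.800×10^-11 F, so I_d = (2.800×10^-11)(-2075) = -5.81×10^-8 A.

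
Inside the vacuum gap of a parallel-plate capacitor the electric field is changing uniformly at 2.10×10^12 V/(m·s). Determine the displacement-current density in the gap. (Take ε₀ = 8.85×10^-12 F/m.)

18.6 A/m²

The displacement-current density is ε₀ ∂E/∂t = (8.85×10^-12)(2.10×10^12) = 18.6 A/m².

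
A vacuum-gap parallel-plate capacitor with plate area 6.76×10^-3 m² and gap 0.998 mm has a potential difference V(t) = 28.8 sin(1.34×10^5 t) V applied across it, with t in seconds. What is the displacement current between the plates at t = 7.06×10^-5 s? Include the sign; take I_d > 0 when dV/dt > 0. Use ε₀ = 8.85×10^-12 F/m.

dV/dt = (28.8)(1.34×10^5)·cos(9.4604) = -3.857×10^6 V/s.
I_d = C dV/dt with C = ε₀A/d = (8.85×10^-12)(6.76×10^-3)/(9.98×10^-4) = 5.995×10^-11 F, so I_d = (5.995×10^-11)(-3.857×10^6) = -2.31×10^-4 A.

-2.31×10^-4 A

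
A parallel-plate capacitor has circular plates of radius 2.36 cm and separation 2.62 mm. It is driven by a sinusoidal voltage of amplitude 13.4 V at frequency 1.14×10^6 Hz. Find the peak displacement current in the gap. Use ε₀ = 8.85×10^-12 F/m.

5.67×10^-4 A

C = ε₀A/d = (8.85×10^-12)(1.750×10^-3)/(2.62×10^-3) = 5.911×10^-12 F; ω = 2πf = 7.163×10^6 rad/s.
I_d = C dV/dt, so |I_d|_max = C V₀ ω = (5.911×10^-12)(13.4)(7.163×10^6) = 5.67×10^-4 A.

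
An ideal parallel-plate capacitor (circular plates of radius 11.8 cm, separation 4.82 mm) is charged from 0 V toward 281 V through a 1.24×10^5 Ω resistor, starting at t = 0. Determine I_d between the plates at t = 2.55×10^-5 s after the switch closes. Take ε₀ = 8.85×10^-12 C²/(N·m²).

1.75×10^-4 A

C = ε₀A/d = (8.85×10^-12)(0.04374)/(4.82×10^-3) = 8.031×10^-11 F and τ = RC = 9.958×10^-6 s. I_d in the gap equals the RC charging current.
I_d(t) = (V₀/R) e^(−t/τ) = 2.266×10^-3 · e^(−2.561) = 1.75×10^-4 A.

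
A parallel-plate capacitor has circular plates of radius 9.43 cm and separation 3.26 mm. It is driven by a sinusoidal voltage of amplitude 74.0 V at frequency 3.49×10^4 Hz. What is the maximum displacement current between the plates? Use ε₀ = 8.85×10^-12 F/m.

C = ε₀A/d = (8.85×10^-12)(0.02794)/(3.26×10^-3) = 7.585×10^-11 F; ω = 2πf = 2.193×10^5 rad/s.
I_d = C dV/dt, so |I_d|_max = C V₀ ω = (7.585×10^-11)(74.0)(2.193×10^5) = 1.23×10^-3 A.

1.23×10^-3 A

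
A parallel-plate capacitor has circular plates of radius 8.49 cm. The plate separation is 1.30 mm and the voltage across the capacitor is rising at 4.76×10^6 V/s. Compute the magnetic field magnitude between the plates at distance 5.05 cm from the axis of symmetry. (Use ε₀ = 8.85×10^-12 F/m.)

dE/dt = (dV/dt)/d = 3.662×10^9 V/(m·s); I_d = ε₀(πR²)(dE/dt) = (8.85×10^-12)(0.02264)(3.662×10^9) = 7.337×10^-4 A.
For r < R the Ampère–Maxwell law gives B(2πr) = μ₀ I_d (r²/R²), so B = μ₀ I_d r/(2πR²) = (4π×10^-7)(7.337×10^-4)(0.0505)/(2π·0.0849²) = 1.03×10^-9 T.

1.03×10^-9 T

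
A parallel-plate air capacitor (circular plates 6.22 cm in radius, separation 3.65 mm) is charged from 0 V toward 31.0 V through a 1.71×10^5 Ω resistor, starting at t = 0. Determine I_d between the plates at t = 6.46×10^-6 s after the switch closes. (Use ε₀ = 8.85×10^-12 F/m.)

5.03×10^-5 A

With C = ε₀A/d = (8.85×10^-12)(0.01215)/(3.65×10^-3) = 2.946×10^-11 F, the time constant is τ = RC = 5.038×10^-6 s, so t/τ = 1.282 and e^(−t/τ) = 0.2775.
I_d = I_cond = (V₀/R) e^(−t/τ) = (1.813×10^-4)(0.2775) = 5.03×10^-5 A.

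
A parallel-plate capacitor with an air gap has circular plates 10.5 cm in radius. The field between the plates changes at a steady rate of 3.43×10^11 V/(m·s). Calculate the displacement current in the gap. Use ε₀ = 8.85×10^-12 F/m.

0.105 A

I_d = ε₀ A (dE/dt) = (8.85×10^-12)(0.03464 m²)(3.43×10^11) = 0.105 A.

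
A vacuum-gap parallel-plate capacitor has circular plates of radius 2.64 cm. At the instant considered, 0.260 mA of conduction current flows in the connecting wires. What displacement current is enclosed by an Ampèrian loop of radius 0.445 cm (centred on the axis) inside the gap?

7.39×10^-6 A

Between the plates the displacement current equals the wire current: I_d = 0.260 mA = 2.60×10^-4 A.
The field is uniform, so I_d,enc = I_d (r/R)² = (2.60×10^-4)(0.445/2.64)² = 7.39×10^-6 A.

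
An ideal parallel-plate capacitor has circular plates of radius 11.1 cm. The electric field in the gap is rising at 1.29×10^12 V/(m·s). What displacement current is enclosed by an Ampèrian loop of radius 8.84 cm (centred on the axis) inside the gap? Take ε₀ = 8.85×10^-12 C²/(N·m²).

I_d = ε₀ dΦ_E/dt = ε₀ πR² (dE/dt) = (8.85×10^-12)(0.03871)(1.29×10^12) = 0.4419 A through the full plate area.
The field is uniform, so I_d,enc = I_d (r/R)² = (0.4419)(8.84/11.1)² = 0.280 A.

0.280 A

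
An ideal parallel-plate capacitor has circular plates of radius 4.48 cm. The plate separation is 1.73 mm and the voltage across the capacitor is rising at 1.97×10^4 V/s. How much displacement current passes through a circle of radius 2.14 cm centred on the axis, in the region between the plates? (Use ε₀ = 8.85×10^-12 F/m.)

1.45×10^-7 A

With E = V/d, dE/dt = 1.139×10^7 V/(m·s) and πR² = 6.305×10^-3 m², giving I_d = ε₀ πR² dE/dt = 6.356×10^-7 A.
Through an area πr² the displacement current is I_d·(πr²/πR²) = I_d (r/R)² = 1.45×10^-7 A.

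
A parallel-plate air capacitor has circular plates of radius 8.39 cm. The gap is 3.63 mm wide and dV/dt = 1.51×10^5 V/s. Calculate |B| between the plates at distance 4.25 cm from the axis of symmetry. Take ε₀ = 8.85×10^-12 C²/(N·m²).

I_d = C dV/dt with C = ε₀πR²/d = 5.390×10^-11 F, so I_d = (5.390×10^-11)(1.51×10^5) = 8.139×10^-6 A.
∮B·dl = μ₀ I_d,enc with I_d,enc = I_d r²/R² = 2.088×10^-6 A; so B = μ₀ I_d,enc/(2πr) = 9.83×10^-12 T.

9.83×10^-12 T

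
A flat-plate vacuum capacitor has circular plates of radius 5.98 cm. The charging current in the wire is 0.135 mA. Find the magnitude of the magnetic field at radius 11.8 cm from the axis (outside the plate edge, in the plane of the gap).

No conduction current crosses the gap, so I_d there equals the 1.35×10^-4 A in the leads.
For r ≥ R the full I_d is enclosed: B = μ₀ I_d/(2πr) = (4π×10^-7)(1.35×10^-4)/(2π·0.118) = 2.29×10^-10 T.

2.29×10^-10 T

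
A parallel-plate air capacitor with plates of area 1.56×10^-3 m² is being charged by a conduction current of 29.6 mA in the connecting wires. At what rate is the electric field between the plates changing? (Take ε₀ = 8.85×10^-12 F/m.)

The displacement current between the plates equals the conduction current, I_d = 29.6 mA.
Since I_d = ε₀ A dE/dt, dE/dt = I_d/(ε₀A) = (0.0296)/((8.85×10^-12)(1.56×10^-3)) = 2.14×10^12 V/(m·s).

2.14×10^12 V/(m·s)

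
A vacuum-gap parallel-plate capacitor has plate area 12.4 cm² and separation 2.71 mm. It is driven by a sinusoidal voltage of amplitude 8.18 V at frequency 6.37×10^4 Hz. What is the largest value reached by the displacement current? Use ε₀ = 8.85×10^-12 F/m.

The displacement current equals the conduction current C dV/dt, which peaks at C V₀ ω.
With C = ε₀A/d = (8.85×10^-12)(1.24×10^-3)/(2.71×10^-3) = 4.049×10^-12 F and ω = 2πf = 4.002×10^5 rad/s, I_d,max = (4.049×10^-12)(8.18)(4.002×10^5) = 1.33×10^-5 A.

1.33×10^-5 A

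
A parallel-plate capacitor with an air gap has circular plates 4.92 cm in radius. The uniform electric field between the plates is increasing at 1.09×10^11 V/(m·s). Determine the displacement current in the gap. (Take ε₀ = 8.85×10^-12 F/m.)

With a uniform field, Φ_E = EA, so I_d = ε₀ A dE/dt = 7.34×10^-3 A.

7.34×10^-3 A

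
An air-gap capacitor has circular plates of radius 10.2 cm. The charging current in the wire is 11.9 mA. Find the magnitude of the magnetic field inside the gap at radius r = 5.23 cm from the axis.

By continuity the displacement current in the gap matches the conduction current: I_d = 0.0119 A.
For r < R the Ampère–Maxwell law gives B(2πr) = μ₀ I_d (r²/R²), so B = μ₀ I_d r/(2πR²) = (4π×10^-7)(0.0119)(0.0523)/(2π·0.102²) = 1.20×10^-8 T.

1.20×10^-8 T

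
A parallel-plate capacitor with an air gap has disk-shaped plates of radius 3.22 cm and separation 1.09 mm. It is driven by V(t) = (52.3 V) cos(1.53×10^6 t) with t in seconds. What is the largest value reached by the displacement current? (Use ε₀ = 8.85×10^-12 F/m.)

2.12×10^-3 A

The displacement current equals the conduction current C dV/dt, which peaks at C V₀ ω.
With C = ε₀A/d = (8.85×10^-12)(3.257×10^-3)/(1.09×10^-3) = 2.644×10^-11 F and ω = 1.53×10^6 rad/s, I_d,max = (2.644×10^-11)(52.3)(1.53×10^6) = 2.12×10^-3 A.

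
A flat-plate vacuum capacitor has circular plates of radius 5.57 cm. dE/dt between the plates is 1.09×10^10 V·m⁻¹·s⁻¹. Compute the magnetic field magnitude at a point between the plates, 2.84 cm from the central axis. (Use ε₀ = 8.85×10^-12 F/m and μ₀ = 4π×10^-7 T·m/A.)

1.72×10^-9 T

I_d = ε₀ dΦ_E/dt = ε₀ πR² (dE/dt) = (8.85×10^-12)(9.747×10^-3)(1.09×10^10) = 9.402×10^-4 A through the full plate area.
∮B·dl = μ₀ I_d,enc with I_d,enc = I_d r²/R² = 2.444×10^-4 A; so B = μ₀ I_d,enc/(2πr) = 1.72×10^-9 T.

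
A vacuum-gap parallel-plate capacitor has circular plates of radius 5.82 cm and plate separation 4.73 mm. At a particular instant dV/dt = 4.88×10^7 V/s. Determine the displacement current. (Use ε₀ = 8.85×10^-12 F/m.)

The displacement current equals the charging current C dV/dt. With C = ε₀A/d = (8.85×10^-12)(0.01064)/(4.73×10^-3) = 1.991×10^-11 F, I_d = (1.991×10^-11)(4.88×10^7) = 9.72×10^-4 A.

9.72×10^-4 A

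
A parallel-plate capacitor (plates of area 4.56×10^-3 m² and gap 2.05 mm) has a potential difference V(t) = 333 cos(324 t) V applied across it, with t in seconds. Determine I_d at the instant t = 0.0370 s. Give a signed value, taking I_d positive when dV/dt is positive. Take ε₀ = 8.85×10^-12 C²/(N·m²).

C = ε₀A/d = (8.85×10^-12)(4.56×10^-3)/(2.05×10^-3) = 1.969×10^-11 F. dV/dt = V₀ω·−sin(ωt); at ωt = 11.988 rad this factor is 0.5467.
I_d = C dV/dt = (1.969×10^-11)(333)(324)(0.5467) = 1.16×10^-6 A.

1.16×10^-6 A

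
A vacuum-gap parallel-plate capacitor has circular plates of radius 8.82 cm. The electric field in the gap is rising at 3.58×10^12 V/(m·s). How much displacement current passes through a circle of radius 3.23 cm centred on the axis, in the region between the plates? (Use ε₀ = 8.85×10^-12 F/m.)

0.104 A

Through the whole plate area (πR² = 0.02444 m²), I_d = ε₀ πR² dE/dt = 0.7743 A.
The field is uniform, so I_d,enc = I_d (r/R)² = (0.7743)(3.23/8.82)² = 0.104 A.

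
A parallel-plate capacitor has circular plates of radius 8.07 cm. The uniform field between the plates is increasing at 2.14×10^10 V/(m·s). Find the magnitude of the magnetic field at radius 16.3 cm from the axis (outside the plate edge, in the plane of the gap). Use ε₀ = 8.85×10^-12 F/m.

4.75×10^-9 T

Total displacement current: I_d = ε₀(πR²)(dE/dt) = (8.85×10^-12)(0.02046)(2.14×10^10) = 3.875×10^-3 A.
Outside the plates the loop encloses all of I_d, so B·2πr = μ₀ I_d and B = 4.75×10^-9 T.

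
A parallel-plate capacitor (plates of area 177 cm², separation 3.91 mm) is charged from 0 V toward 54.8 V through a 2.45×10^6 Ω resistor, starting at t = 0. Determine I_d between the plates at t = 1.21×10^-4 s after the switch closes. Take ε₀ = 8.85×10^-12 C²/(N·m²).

6.52×10^-6 A

C = ε₀A/d = (8.85×10^-12)(0.0177)/(3.91×10^-3) = 4.006×10^-11 F, so τ = RC = 9.815×10^-5 s.
The conduction current is I(t) = (V₀/R) e^(−t/τ), and the displacement current between the plates equals it.
t/τ = 1.233; I_d = (54.8/2.45×10^6) · e^(−1.233) = (2.237×10^-5)(0.2914) = 6.52×10^-6 A.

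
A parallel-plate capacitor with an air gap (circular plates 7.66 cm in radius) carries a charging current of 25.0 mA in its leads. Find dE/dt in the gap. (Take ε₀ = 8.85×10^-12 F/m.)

By continuity, I_d in the gap equals the 25.0 mA flowing in the wire.
Inverting I_d = ε₀ A dE/dt gives dE/dt = 0.0250 / (8.85×10^-12 · 0.01843) = 1.53×10^11 V/(m·s).

1.53×10^11 V/(m·s)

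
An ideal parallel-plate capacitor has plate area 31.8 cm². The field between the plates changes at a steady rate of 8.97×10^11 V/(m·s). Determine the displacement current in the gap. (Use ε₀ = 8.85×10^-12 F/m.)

0.0252 A

I_d = ε₀ A (dE/dt) = (8.85×10^-12)(3.18×10^-3 m²)(8.97×10^11) = 0.0252 A.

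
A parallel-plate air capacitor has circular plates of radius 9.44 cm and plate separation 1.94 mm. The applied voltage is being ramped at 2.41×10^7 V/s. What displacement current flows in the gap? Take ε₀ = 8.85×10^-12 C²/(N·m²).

3.08×10^-3 A

The displacement current equals the charging current C dV/dt. With C = ε₀A/d = (8.85×10^-12)(0.02800)/(1.94×10^-3) = 1.277×10^-10 F, I_d = (1.277×10^-10)(2.41×10^7) = 3.08×10^-3 A.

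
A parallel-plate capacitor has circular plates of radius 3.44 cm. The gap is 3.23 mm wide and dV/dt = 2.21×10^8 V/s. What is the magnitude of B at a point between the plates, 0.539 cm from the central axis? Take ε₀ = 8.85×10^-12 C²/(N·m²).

I_d = C dV/dt with C = ε₀πR²/d = 1.019×10^-11 F, so I_d = (1.019×10^-11)(2.21×10^8) = 2.252×10^-3 A.
∮B·dl = μ₀ I_d,enc with I_d,enc = I_d r²/R² = 5.529×10^-5 A; so B = μ₀ I_d,enc/(2πr) = 2.05×10^-9 T.

2.05×10^-9 T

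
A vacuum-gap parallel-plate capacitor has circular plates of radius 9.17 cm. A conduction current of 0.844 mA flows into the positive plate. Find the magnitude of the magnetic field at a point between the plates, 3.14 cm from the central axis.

No conduction current crosses the gap, so I_d there equals the 8.44×10^-4 A in the leads.
An Ampèrian loop of radius r encloses a fraction (r/R)² of I_d. Then B·2πr = μ₀ I_d (r/R)², giving B = μ₀ I_d r/(2πR²) = 6.30×10^-10 T.

6.30×10^-10 T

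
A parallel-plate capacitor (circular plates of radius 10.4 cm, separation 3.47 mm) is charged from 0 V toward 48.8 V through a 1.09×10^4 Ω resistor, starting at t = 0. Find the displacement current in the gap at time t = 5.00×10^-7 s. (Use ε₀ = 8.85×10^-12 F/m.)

2.64×10^-3 A

With C = ε₀A/d = (8.85×10^-12)(0.03398)/(3.47×10^-3) = 8.666×10^-11 F, the time constant is τ = RC = 9.446×10^-7 s, so t/τ = 0.5293 and e^(−t/τ) = 0.5890.
I_d = I_cond = (V₀/R) e^(−t/τ) = (4.477×10^-3)(0.5890) = 2.64×10^-3 A.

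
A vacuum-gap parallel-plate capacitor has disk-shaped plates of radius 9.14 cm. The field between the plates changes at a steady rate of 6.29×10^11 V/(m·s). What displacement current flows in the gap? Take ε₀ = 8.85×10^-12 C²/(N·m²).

0.146 A

I_d = ε₀ A (dE/dt) = (8.85×10^-12)(0.02624 m²)(6.29×10^11) = 0.146 A.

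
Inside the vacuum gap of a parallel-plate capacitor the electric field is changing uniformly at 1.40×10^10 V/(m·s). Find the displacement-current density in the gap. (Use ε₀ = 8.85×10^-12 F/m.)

0.124 A/m²

J_d = ε₀ ∂E/∂t, so J_d = 0.124 A/m².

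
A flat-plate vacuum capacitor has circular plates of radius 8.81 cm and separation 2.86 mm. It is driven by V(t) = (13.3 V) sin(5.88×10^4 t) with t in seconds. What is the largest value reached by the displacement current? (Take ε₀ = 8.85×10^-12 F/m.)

(dE/dt)_max = V₀ω/d = 2.734×10^8 V/(m·s); ω = 5.88×10^4 rad/s.
I_d,max = ε₀ A (dE/dt)_max = (8.85×10^-12)(0.02438)(2.734×10^8) = 5.90×10^-5 A.

5.90×10^-5 A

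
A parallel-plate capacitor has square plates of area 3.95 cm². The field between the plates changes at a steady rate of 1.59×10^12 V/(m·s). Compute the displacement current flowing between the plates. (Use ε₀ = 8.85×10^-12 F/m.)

I_d = ε₀ A (dE/dt) = (8.85×10^-12)(3.95×10^-4 m²)(1.59×10^12) = 5.56×10^-3 A.

5.56×10^-3 A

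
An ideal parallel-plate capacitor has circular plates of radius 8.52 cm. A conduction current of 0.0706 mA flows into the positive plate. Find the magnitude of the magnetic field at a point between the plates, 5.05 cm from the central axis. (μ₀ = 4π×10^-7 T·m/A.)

9.82×10^-11 T

Between the plates the displacement current equals the wire current: I_d = 0.0706 mA = 7.06×10^-5 A.
∮B·dl = μ₀ I_d,enc with I_d,enc = I_d r²/R² = 2.480×10^-5 A; so B = μ₀ I_d,enc/(2πr) = 9.82×10^-11 T.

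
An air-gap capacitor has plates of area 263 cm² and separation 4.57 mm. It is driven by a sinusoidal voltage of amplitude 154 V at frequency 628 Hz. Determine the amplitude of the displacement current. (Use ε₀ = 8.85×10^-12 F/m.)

3.09×10^-5 A

The displacement current equals the conduction current C dV/dt, which peaks at C V₀ ω.
With C = ε₀A/d = (8.85×10^-12)(0.0263)/(4.57×10^-3) = 5.093×10^-11 F and ω = 2πf = 3946 rad/s, I_d,max = (5.093×10^-11)(154)(3946) = 3.09×10^-5 A.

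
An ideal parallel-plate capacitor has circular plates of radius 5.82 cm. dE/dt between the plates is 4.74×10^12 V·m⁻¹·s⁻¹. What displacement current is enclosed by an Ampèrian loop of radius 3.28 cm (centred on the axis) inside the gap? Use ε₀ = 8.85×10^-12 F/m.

I_d = ε₀ dΦ_E/dt = ε₀ πR² (dE/dt) = (8.85×10^-12)(0.01064)(4.74×10^12) = 0.4463 A through the full plate area.
Since J_d is uniform, the enclosed fraction is (r/R)² = 0.3176, giving I_d,enc = 0.142 A.

0.142 A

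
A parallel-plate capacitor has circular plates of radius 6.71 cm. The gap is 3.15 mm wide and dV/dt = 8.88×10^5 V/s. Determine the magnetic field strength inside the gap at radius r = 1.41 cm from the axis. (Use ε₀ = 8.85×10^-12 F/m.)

I_d = C dV/dt with C = ε₀πR²/d = 3.973×10^-11 F, so I_d = (3.973×10^-11)(8.88×10^5) = 3.528×10^-5 A.
For r < R the Ampère–Maxwell law gives B(2πr) = μ₀ I_d (r²/R²), so B = μ₀ I_d r/(2πR²) = (4π×10^-7)(3.528×10^-5)(0.0141)/(2π·0.0671²) = 2.21×10^-11 T.

2.21×10^-11 T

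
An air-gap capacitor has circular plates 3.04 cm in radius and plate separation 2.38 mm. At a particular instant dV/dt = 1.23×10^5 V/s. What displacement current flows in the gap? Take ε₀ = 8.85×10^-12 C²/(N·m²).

1.33×10^-6 A

C = ε₀A/d = (8.85×10^-12)(2.903×10^-3)/(2.38×10^-3) = 1.079×10^-11 F.
I_d = C dV/dt = (1.079×10^-11)(1.23×10^5) = 1.33×10^-6 A.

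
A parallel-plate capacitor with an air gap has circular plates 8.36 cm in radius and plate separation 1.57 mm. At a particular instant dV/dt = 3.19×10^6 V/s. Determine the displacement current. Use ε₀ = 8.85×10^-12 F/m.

3.95×10^-4 A

E = V/d so dE/dt = (dV/dt)/d = 2.032×10^9 V/(m·s), and I_d = ε₀ A dE/dt = (8.85×10^-12)(0.02196)(2.032×10^9) = 3.95×10^-4 A.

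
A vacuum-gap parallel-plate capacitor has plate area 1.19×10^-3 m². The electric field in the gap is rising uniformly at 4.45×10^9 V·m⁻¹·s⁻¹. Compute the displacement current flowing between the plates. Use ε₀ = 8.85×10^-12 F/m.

With a uniform field, Φ_E = EA, so I_d = ε₀ A dE/dt = 4.69×10^-5 A.

4.69×10^-5 A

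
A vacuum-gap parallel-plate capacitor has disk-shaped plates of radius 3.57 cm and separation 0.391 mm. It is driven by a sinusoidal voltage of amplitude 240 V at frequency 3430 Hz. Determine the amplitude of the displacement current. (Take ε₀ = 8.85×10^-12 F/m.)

4.69×10^-4 A

The displacement current equals the conduction current C dV/dt, which peaks at C V₀ ω.
With C = ε₀A/d = (8.85×10^-12)(4.004×10^-3)/(3.91×10^-4) = 9.063×10^-11 F and ω = 2πf = 2.155×10^4 rad/s, I_d,max = (9.063×10^-11)(240)(2.155×10^4) = 4.69×10^-4 A.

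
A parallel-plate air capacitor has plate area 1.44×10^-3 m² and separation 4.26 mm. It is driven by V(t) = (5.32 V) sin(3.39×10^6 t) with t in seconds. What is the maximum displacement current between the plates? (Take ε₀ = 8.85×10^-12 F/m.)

5.40×10^-5 A

The displacement current equals the conduction current C dV/dt, which peaks at C V₀ ω.
With C = ε₀A/d = (8.85×10^-12)(1.44×10^-3)/(4.26×10^-3) = 2.992×10^-12 F and ω = 3.39×10^6 rad/s, I_d,max = (2.992×10^-12)(5.32)(3.39×10^6) = 5.40×10^-5 A.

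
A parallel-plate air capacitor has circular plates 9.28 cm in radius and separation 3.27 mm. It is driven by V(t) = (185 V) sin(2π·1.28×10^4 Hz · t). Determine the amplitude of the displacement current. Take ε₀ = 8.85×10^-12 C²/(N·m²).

The displacement current equals the conduction current C dV/dt, which peaks at C V₀ ω.
With C = ε₀A/d = (8.85×10^-12)(0.02705)/(3.27×10^-3) = 7.321×10^-11 F and ω = 2πf = 8.042×10^4 rad/s, I_d,max = (7.321×10^-11)(185)(8.042×10^4) = 1.09×10^-3 A.

1.09×10^-3 A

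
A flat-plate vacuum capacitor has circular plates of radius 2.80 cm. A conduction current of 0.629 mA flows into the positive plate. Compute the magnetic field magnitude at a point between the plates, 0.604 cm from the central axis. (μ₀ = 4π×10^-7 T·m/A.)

By continuity the displacement current in the gap matches the conduction current: I_d = 6.29×10^-4 A.
An Ampèrian loop of radius r encloses a fraction (r/R)² of I_d. Then B·2πr = μ₀ I_d (r/R)², giving B = μ₀ I_d r/(2πR²) = 9.69×10^-10 T.

9.69×10^-10 T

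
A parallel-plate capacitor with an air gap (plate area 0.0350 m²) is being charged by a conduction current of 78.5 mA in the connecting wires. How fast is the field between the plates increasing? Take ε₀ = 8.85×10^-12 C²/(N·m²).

Charge continuity gives I_d = I = 0.0785 A between the plates.
Since I_d = ε₀ A dE/dt, dE/dt = I_d/(ε₀A) = (0.0785)/((8.85×10^-12)(0.0350)) = 2.53×10^11 V/(m·s).

2.53×10^11 V/(m·s)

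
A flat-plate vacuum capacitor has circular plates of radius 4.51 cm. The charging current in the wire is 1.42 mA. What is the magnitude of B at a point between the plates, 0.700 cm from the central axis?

By continuity the displacement current in the gap matches the conduction current: I_d = 1.42×10^-3 A.
∮B·dl = μ₀ I_d,enc with I_d,enc = I_d r²/R² = 3.421×10^-5 A; so B = μ₀ I_d,enc/(2πr) = 9.77×10^-10 T.

9.77×10^-10 T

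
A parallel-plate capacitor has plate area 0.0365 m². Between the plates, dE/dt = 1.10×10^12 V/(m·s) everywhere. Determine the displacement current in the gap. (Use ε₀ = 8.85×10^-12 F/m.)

The displacement current is ε₀ times dΦ_E/dt = ε₀ A dE/dt = (8.85×10^-12)(0.0365)(1.10×10^12) = 0.355 A.

0.355 A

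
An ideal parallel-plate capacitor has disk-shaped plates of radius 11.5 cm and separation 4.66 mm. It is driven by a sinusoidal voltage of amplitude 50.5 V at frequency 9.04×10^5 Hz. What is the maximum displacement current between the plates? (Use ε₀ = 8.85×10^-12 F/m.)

(dE/dt)_max = V₀ω/d = 6.155×10^10 V/(m·s); ω = 2πf = 5.680×10^6 rad/s.
I_d,max = ε₀ A (dE/dt)_max = (8.85×10^-12)(0.04155)(6.155×10^10) = 0.0226 A.

0.0226 A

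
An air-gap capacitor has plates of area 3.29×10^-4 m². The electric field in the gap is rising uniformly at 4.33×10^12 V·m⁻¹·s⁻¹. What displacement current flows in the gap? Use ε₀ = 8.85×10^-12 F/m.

0.0126 A

The displacement current is ε₀ times dΦ_E/dt = ε₀ A dE/dt = (8.85×10^-12)(3.29×10^-4)(4.33×10^12) = 0.0126 A.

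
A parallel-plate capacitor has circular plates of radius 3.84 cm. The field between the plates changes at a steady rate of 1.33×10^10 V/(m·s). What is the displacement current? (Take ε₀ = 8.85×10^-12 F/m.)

I_d = ε₀ A (dE/dt) = (8.85×10^-12)(4.632×10^-3 m²)(1.33×10^10) = 5.45×10^-4 A.

5.45×10^-4 A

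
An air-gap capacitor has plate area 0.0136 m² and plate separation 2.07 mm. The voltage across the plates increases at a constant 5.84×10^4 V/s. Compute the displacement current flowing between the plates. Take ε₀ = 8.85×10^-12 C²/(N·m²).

The field between the plates is E = V/d, so dE/dt = (5.84×10^4)/(2.07×10^-3 m) = 2.821×10^7 V/(m·s).
I_d = ε₀ A (dE/dt) = (8.85×10^-12)(0.0136)(2.821×10^7) = 3.40×10^-6 A.

3.40×10^-6 A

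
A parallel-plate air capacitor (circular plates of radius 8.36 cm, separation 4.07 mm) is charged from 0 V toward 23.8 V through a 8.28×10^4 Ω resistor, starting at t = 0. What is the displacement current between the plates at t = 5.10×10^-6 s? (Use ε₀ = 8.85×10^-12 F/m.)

7.91×10^-5 A

C = ε₀A/d = (8.85×10^-12)(0.02196)/(4.07×10^-3) = 4.775×10^-11 F and τ = RC = 3.954×10^-6 s. I_d in the gap equals the RC charging current.
I_d(t) = (V₀/R) e^(−t/τ) = 2.874×10^-4 · e^(−1.290) = 7.91×10^-5 A.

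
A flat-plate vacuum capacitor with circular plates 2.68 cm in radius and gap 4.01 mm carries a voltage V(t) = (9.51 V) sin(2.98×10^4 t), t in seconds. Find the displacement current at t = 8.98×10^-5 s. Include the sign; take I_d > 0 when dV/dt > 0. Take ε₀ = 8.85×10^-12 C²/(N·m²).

-1.26×10^-6 A

C = ε₀A/d = (8.85×10^-12)(2.256×10^-3)/(4.01×10^-3) = 4.979×10^-12 F. dV/dt = V₀ω·cos(ωt); at ωt = 2.67604 rad this factor is -0.8936.
I_d = C dV/dt = (4.979×10^-12)(9.51)(2.98×10^4)(-0.8936) = -1.26×10^-6 A.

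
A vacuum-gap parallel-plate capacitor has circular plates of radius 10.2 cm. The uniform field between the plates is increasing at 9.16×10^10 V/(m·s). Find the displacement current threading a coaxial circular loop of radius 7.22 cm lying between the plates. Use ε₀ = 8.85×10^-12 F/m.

0.0133 A

Total displacement current: I_d = ε₀(πR²)(dE/dt) = (8.85×10^-12)(0.03269)(9.16×10^10) = 0.02650 A.
Since J_d is uniform, the enclosed fraction is (r/R)² = 0.5010, giving I_d,enc = 0.0133 A.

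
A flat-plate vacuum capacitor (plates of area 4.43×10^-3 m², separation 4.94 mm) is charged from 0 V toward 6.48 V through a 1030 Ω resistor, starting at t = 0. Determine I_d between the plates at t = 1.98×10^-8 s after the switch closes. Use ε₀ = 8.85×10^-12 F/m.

With C = ε₀A/d = (8.85×10^-12)(4.43×10^-3)/(4.94×10^-3) = 7.936×10^-12 F, the time constant is τ = RC = 8.174×10^-9 s, so t/τ = 2.422 and e^(−t/τ) = 0.08874.
I_d = I_cond = (V₀/R) e^(−t/τ) = (6.291×10^-3)(0.08874) = 5.58×10^-4 A.

5.58×10^-4 A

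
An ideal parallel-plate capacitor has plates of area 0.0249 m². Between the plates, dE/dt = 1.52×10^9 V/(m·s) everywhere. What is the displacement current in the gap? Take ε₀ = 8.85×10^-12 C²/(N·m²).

I_d = ε₀ A (dE/dt) = (8.85×10^-12)(0.0249 m²)(1.52×10^9) = 3.35×10^-4 A.

3.35×10^-4 A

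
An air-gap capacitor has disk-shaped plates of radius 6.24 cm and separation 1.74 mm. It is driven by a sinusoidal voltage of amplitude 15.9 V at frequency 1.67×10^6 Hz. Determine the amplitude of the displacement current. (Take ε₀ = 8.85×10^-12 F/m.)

The displacement current equals the conduction current C dV/dt, which peaks at C V₀ ω.
With C = ε₀A/d = (8.85×10^-12)(0.01223)/(1.74×10^-3) = 6.220×10^-11 F and ω = 2πf = 1.049×10^7 rad/s, I_d,max = (6.220×10^-11)(15.9)(1.049×10^7) = 0.0104 A.

0.0104 A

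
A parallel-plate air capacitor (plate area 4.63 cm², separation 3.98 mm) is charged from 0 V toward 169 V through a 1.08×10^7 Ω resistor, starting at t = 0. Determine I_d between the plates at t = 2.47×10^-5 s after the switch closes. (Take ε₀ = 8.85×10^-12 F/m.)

1.70×10^-6 A

C = ε₀A/d = (8.85×10^-12)(4.63×10^-4)/(3.98×10^-3) = 1.030×10^-12 F, so τ = RC = 1.112×10^-5 s.
The conduction current is I(t) = (V₀/R) e^(−t/τ), and the displacement current between the plates equals it.
t/τ = 2.221; I_d = (169/1.08×10^7) · e^(−2.221) = (1.565×10^-5)(0.1085) = 1.70×10^-6 A.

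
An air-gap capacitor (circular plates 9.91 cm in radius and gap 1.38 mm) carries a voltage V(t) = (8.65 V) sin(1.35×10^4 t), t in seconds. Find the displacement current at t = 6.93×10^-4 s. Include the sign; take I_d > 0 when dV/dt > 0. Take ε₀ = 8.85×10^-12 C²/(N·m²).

-2.30×10^-5 A

C = ε₀A/d = (8.85×10^-12)(0.03085)/(1.38×10^-3) = 1.978×10^-10 F. dV/dt = V₀ω·cos(ωt); at ωt = 9.3555 rad this factor is -0.9976.
I_d = C dV/dt = (1.978×10^-10)(8.65)(1.35×10^4)(-0.9976) = -2.30×10^-5 A.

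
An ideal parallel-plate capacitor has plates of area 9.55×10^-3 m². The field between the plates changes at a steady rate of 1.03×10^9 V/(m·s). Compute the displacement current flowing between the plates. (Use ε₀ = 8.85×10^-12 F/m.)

The displacement current is ε₀ times dΦ_E/dt = ε₀ A dE/dt = (8.85×10^-12)(9.55×10^-3)(1.03×10^9) = 8.71×10^-5 A.

8.71×10^-5 A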